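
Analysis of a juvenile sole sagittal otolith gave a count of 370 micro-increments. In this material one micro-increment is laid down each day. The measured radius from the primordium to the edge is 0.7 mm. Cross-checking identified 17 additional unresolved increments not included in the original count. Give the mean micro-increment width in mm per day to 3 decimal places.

After corrections the count is 370 + 17 = 387 micro-increments.
Mean rate = 0.7 mm / 387 days ≈ 0.002 mm per day.

0.002 mm per day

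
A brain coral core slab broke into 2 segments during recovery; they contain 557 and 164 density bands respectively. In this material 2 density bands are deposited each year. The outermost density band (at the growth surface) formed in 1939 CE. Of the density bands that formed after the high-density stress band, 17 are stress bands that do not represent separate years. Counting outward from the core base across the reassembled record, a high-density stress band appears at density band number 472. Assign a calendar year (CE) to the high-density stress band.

1823 CE

Total density bands = 557 + 164 = 721.
721 − 472 = 249 density bands lie beyond the high-density stress band toward the growth surface.
249 − 17 false = 232 true density bands after the high-density stress band.
Dividing by 2 density bands per year: 232 / 2 = 116 years.
Counting back 116 years from 1939 CE places the high-density stress band in 1939 − 116 = 1823 CE.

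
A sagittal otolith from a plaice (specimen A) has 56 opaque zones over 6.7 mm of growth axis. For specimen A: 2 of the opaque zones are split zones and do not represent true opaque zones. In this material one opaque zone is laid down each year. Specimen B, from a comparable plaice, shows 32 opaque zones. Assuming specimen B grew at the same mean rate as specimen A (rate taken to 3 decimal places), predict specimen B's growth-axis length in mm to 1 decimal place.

4.0 mm

Specimen A: after corrections the count is 56 − 2 = 54 opaque zones.
A: 6.7 mm over 54 years gives 6.7 / 54 ≈ 0.124 mm/yr.
For B, 0.124 mm/year × 32 years = 4.0 mm.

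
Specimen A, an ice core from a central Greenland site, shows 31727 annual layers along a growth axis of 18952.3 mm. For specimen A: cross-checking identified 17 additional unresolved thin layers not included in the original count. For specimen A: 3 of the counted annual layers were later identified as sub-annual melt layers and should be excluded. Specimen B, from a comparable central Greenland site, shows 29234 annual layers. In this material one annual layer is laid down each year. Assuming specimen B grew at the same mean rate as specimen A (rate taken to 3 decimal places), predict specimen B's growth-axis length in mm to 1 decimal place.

17452.7 mm

Specimen A: adjusted count: 31727 − 3 + 17 = 31741 annual layers.
A: 18952.3 mm over 31741 years gives 18952.3 / 31741 ≈ 0.597 mm/year.
B's length ≈ 0.597 × 29234 = 17452.7 mm.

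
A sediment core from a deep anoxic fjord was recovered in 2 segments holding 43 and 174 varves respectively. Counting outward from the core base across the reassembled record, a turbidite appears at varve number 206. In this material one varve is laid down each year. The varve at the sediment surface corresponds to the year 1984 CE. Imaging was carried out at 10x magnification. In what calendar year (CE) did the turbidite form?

Total varves = 43 + 174 = 217.
The turbidite sits at varve 206 from the core base, so 217 − 206 = 11 varves formed after it.
The varve at the sediment surface is 1984 CE, so the turbidite dates to 1984 − 11 = 1973 CE.

1973 CE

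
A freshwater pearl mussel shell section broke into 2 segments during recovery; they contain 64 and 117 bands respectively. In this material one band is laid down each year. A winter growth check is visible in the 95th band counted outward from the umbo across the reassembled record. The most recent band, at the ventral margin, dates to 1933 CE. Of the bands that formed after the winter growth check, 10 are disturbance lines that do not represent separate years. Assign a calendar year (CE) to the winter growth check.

1857 CE

Total bands = 64 + 117 = 181.
181 − 95 = 86 bands lie beyond the winter growth check toward the ventral margin.
86 − 10 false = 76 true bands after the winter growth check.
Counting back 76 years from 1933 CE places the winter growth check in 1933 − 76 = 1857 CE.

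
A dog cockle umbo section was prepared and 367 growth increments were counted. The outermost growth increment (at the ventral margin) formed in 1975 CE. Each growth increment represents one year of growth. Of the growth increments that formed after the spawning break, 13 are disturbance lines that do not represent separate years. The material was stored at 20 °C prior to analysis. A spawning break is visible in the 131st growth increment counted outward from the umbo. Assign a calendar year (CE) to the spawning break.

Between growth increment 131 and the ventral margin there are 367 − 131 = 236 growth increments.
Excluding 13 false growth increments: 236 − 13 = 223.
Counting back 223 years from 1975 CE places the spawning break in 1975 − 223 = 1752 CE.

1752 CE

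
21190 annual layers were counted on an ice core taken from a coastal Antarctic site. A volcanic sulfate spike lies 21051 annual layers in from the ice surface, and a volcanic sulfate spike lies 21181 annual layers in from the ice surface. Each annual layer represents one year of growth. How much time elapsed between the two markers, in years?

21181 − 21051 = 130 annual layers lie between the two events.
That is 130 years at one annual layer per year.

130 yr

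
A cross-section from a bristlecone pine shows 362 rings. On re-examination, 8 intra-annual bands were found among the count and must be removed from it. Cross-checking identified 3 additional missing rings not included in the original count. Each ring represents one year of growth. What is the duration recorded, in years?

True ring count = 362 − 8 + 3 = 357.
One ring per year makes the duration 357 years.

357 years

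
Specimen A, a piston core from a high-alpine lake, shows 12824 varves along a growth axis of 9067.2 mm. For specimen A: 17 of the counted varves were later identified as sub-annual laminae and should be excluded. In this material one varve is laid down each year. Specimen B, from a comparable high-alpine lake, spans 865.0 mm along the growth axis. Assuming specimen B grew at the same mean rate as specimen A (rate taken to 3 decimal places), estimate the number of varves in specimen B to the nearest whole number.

1222 varves

Specimen A: adjusted count: 12824 − 17 = 12807 varves.
A: Mean rate = 9067.2 mm / 12807 years ≈ 0.708 mm/yr.
For B, 865.0 / 0.708 = 1221.75 years ≈ 1222 varves.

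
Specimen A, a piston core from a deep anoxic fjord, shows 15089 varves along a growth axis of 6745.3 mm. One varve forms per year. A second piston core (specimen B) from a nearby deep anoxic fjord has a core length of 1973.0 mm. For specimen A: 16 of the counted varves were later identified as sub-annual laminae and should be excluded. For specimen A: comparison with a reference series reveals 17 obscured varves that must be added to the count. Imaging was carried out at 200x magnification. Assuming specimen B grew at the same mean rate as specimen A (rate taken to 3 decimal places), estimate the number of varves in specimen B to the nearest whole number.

Specimen A: after corrections the count is 15089 − 16 + 17 = 15090 varves.
A: Extension rate ≈ 6745.3 / 15090 = 0.447 mm per year.
For B, 1973.0 / 0.447 = 4413.87 years ≈ 4414 varves.

4414 varves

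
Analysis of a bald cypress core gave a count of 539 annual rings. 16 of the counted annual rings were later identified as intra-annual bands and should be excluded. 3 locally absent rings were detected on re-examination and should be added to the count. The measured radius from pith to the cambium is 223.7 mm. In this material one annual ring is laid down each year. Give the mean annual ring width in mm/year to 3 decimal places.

0.425 mm/year

Adjusted count: 539 − 16 + 3 = 526 annual rings.
223.7 mm over 526 years gives 223.7 / 526 ≈ 0.425 mm/year.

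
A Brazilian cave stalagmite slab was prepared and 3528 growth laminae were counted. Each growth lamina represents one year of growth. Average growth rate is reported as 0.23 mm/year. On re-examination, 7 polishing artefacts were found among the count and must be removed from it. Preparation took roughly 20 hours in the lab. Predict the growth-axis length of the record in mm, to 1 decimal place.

True growth lamina count = 3528 − 7 = 3521.
3521 years at 0.23 mm/year gives 0.23 × 3521 = 809.8 mm.

809.8 mm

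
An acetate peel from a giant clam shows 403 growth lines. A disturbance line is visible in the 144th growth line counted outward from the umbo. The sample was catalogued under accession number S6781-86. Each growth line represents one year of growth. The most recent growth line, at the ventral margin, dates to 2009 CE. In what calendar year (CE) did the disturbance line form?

The disturbance line sits at growth line 144 from the umbo, so 403 − 144 = 259 growth lines formed after it.
The growth line at the ventral margin is 2009 CE, so the disturbance line dates to 2009 − 259 = 1750 CE.

1750 CE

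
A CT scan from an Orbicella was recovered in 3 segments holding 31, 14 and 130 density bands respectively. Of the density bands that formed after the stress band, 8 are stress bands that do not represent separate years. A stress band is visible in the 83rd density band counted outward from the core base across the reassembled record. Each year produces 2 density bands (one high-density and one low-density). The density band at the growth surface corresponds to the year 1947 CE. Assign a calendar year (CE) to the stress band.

1905 CE

Total density bands = 31 + 14 + 130 = 175.
The stress band sits at density band 83 from the core base, so 175 − 83 = 92 density bands formed after it.
92 − 8 false = 84 true density bands after the stress band.
With 2 density bands per year, 84 / 2 = 42 years.
Counting back 42 years from 1947 CE places the stress band in 1947 − 42 = 1905 CE.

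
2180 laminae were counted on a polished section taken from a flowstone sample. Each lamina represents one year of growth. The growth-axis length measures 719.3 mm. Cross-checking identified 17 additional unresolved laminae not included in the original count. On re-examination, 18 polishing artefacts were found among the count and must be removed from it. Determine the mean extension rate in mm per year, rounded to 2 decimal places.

Adjusted count: 2180 − 18 + 17 = 2179 laminae.
719.3 mm over 2179 years gives 719.3 / 2179 ≈ 0.33 mm per year.

0.33 mm per year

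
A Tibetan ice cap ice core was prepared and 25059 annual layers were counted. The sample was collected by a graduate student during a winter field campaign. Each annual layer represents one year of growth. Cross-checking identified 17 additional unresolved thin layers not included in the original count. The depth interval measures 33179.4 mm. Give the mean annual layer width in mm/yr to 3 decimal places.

1.323 mm/yr

True annual layer count = 25059 + 17 = 25076.
Extension rate ≈ 33179.4 / 25076 = 1.323 mm/yr.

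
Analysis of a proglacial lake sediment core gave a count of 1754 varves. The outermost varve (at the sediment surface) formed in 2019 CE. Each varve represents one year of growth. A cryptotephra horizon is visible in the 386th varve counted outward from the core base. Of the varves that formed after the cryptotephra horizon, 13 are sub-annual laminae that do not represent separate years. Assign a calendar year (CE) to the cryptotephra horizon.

664 CE

1754 − 386 = 1368 varves lie beyond the cryptotephra horizon toward the sediment surface.
Removing the 13 false varves leaves 1368 − 13 = 1355 true varves beyond the cryptotephra horizon.
Counting back 1355 years from 2019 CE places the cryptotephra horizon in 2019 − 1355 = 664 CE.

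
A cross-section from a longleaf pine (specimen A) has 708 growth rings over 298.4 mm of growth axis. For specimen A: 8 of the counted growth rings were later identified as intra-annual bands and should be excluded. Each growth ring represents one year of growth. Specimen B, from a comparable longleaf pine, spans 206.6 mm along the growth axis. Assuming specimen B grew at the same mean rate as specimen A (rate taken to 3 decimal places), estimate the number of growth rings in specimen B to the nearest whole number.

Specimen A: after corrections the count is 708 − 8 = 700 growth rings.
A: Mean rate = 298.4 mm / 700 years ≈ 0.426 mm/yr.
B spans 206.6 / 0.426 = 484.98 years ≈ 485 growth rings.

485 growth rings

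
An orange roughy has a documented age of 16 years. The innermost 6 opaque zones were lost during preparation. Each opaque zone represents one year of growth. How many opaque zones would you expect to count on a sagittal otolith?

Expected opaque zones over 16 years: 16.
Subtracting the 6 opaque zones not captured gives 16 − 6 = 10 opaque zones in the record.

10 opaque zones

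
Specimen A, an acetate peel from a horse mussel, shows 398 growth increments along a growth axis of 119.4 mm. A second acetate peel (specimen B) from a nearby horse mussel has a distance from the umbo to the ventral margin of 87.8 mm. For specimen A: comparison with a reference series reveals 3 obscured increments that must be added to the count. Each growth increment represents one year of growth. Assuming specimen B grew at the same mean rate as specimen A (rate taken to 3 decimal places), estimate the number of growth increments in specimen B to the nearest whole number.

295 growth increments

Specimen A: true growth increment count = 398 + 3 = 401.
A: Extension rate ≈ 119.4 / 401 = 0.298 mm/year.
Specimen B: 87.8 mm / 0.298 mm per year = 294.63 years ≈ 295 growth increments.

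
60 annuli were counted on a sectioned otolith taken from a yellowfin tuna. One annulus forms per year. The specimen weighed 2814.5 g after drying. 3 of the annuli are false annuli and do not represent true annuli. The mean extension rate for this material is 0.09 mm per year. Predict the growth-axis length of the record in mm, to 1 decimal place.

After corrections the count is 60 − 3 = 57 annuli.
57 years at 0.09 mm/year gives 0.09 × 57 = 5.1 mm.

5.1 mm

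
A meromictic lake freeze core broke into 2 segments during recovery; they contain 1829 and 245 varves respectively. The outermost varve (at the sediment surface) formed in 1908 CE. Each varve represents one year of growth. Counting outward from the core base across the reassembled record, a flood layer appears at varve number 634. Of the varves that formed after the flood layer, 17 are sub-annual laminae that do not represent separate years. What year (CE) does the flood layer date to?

Total varves = 1829 + 245 = 2074.
Between varve 634 and the sediment surface there are 2074 − 634 = 1440 varves.
Removing the 17 false varves leaves 1440 − 17 = 1423 true varves beyond the flood layer.
1908 − 1423 = 485 CE.

485 CE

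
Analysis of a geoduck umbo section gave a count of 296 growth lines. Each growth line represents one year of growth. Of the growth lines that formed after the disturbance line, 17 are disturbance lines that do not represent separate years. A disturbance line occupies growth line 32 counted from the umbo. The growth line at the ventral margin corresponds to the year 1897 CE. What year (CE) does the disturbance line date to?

Between growth line 32 and the ventral margin there are 296 − 32 = 264 growth lines.
Removing the 17 false growth lines leaves 264 − 17 = 247 true growth lines beyond the disturbance line.
1897 − 247 = 1650 CE.

1650 CE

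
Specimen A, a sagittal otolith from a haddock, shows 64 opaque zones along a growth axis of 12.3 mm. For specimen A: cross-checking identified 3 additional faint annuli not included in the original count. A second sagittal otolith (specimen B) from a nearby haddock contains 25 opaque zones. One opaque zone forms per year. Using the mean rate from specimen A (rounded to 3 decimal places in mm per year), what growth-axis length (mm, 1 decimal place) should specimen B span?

Specimen A: correcting the raw count gives 64 + 3 = 67 true opaque zones.
A: Extension rate ≈ 12.3 / 67 = 0.184 mm per year.
B's length ≈ 0.184 × 25 = 4.6 mm.

4.6 mm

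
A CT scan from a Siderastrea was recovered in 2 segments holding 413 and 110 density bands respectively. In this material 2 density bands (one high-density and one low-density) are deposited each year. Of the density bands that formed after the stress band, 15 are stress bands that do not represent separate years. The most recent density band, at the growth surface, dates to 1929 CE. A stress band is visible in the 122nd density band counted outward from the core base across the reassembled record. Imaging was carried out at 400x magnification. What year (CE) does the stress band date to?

Total density bands = 413 + 110 = 523.
523 − 122 = 401 density bands lie beyond the stress band toward the growth surface.
401 − 15 false = 386 true density bands after the stress band.
Dividing by 2 density bands per year: 386 / 2 = 193 years.
1929 − 193 = 1736 CE.

1736 CE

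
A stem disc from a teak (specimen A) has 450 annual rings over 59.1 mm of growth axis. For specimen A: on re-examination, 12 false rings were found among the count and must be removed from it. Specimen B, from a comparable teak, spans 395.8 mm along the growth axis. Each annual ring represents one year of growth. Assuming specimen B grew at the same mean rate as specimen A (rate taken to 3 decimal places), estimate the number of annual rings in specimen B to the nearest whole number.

2932 annual rings

Specimen A: after corrections the count is 450 − 12 = 438 annual rings.
A: Extension rate ≈ 59.1 / 438 = 0.135 mm/year.
Specimen B: 395.8 mm / 0.135 mm per year = 2931.85 years ≈ 2932 annual rings.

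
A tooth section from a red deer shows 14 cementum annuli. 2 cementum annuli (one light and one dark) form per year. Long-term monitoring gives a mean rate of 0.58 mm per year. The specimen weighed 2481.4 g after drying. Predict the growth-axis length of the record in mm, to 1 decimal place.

4.1 mm

With 2 cementum annuli per year, 14 / 2 = 7 years.
7 years at 0.58 mm/year gives 0.58 × 7 = 4.1 mm.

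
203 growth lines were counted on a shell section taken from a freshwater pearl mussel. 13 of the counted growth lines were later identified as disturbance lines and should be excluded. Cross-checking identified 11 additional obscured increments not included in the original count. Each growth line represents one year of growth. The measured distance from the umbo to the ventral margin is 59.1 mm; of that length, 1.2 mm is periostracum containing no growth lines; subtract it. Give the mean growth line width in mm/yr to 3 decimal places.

True growth line count = 203 − 13 + 11 = 201.
Net length = 59.1 − 1.2 = 57.9 mm.
57.9 mm over 201 years gives 57.9 / 201 ≈ 0.288 mm/yr.

0.288 mm/yr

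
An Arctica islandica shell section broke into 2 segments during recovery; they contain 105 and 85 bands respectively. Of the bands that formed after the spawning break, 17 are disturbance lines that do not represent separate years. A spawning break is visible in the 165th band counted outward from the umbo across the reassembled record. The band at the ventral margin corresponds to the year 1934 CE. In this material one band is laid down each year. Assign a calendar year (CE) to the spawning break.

1926 CE

Total bands = 105 + 85 = 190.
190 − 165 = 25 bands lie beyond the spawning break toward the ventral margin.
Removing the 17 false bands leaves 25 − 17 = 8 true bands beyond the spawning break.
1934 − 8 = 1926 CE.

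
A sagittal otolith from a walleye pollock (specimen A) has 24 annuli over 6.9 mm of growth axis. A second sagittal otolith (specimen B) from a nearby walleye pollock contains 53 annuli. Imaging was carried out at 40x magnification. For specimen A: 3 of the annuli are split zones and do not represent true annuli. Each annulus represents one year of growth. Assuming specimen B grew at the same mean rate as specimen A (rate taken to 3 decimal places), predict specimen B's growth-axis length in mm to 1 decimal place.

Specimen A: true annulus count = 24 − 3 = 21.
A: 6.9 mm over 21 years gives 6.9 / 21 ≈ 0.329 mm per year.
Length of B = 0.329 × 53 = 17.4 mm.

17.4 mm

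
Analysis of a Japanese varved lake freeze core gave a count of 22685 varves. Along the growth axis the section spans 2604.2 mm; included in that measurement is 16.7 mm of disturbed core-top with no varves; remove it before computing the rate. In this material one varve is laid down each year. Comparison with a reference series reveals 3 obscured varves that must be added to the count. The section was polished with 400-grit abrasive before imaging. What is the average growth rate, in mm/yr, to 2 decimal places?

After corrections the count is 22685 + 3 = 22688 varves.
The growth record spans 2604.2 − 16.7 = 2587.5 mm.
Extension rate ≈ 2587.5 / 22688 = 0.11 mm/yr.

0.11 mm/yr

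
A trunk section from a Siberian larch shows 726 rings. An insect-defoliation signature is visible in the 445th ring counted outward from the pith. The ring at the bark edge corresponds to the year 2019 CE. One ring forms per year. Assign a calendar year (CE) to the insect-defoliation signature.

Between ring 445 and the bark edge there are 726 − 445 = 281 rings.
Counting back 281 years from 2019 CE places the insect-defoliation signature in 2019 − 281 = 1738 CE.

1738 CE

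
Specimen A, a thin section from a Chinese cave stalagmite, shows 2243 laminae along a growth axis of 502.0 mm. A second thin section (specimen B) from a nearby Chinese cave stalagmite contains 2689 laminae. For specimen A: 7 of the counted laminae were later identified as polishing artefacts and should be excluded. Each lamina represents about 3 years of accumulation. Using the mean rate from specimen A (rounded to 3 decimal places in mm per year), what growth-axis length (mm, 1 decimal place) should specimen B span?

605.0 mm

Specimen A: after corrections the count is 2243 − 7 = 2236 laminae.
Specimen A: 2236 laminae at 3 years each span 2236 × 3 = 6708 years.
A: Extension rate ≈ 502.0 / 6708 = 0.075 mm/yr.
Specimen B: at 3 years per lamina, 2689 × 3 = 8067 years. B's length ≈ 0.075 × 8067 = 605.0 mm.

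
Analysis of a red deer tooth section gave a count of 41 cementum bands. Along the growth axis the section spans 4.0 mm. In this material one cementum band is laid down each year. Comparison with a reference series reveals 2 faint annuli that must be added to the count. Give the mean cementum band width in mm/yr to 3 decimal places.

After corrections the count is 41 + 2 = 43 cementum bands.
Extension rate ≈ 4.0 / 43 = 0.093 mm/yr.

0.093 mm/yr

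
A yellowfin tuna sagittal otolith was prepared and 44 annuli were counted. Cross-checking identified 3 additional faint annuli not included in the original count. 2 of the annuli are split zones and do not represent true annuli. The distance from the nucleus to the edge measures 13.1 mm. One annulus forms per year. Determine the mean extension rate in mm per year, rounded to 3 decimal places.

True annulus count = 44 − 2 + 3 = 45.
13.1 mm over 45 years gives 13.1 / 45 ≈ 0.291 mm per year.

0.291 mm per year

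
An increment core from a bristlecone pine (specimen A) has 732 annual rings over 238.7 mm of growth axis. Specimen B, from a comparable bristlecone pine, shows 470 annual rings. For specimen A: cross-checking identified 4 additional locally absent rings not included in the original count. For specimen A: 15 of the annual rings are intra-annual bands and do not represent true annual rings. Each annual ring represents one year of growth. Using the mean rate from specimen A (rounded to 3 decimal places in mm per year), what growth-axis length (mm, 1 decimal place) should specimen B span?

155.6 mm

Specimen A: correcting the raw count gives 732 − 15 + 4 = 721 true annual rings.
A: Extension rate ≈ 238.7 / 721 = 0.331 mm per year.
Length of B = 0.331 × 470 = 155.6 mm.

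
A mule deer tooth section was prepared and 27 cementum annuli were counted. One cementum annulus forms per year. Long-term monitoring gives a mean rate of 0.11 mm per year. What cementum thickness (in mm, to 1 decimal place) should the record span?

27 years of growth are recorded.
Length ≈ 0.11 × 27 = 3.0 mm.

3.0 mm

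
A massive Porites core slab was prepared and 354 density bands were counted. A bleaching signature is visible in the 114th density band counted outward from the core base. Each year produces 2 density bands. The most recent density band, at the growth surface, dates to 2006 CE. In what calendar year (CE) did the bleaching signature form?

1886 CE

The bleaching signature sits at density band 114 from the core base, so 354 − 114 = 240 density bands formed after it.
With 2 density bands per year, 240 / 2 = 120 years.
The density band at the growth surface is 2006 CE, so the bleaching signature dates to 2006 − 120 = 1886 CE.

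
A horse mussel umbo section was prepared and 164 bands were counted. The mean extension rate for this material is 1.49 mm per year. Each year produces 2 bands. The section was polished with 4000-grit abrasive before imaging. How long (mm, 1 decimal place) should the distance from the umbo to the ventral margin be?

164 bands at 2 per year is 164 / 2 = 82 years.
82 years at 1.49 mm/year gives 1.49 × 82 = 122.2 mm.

122.2 mm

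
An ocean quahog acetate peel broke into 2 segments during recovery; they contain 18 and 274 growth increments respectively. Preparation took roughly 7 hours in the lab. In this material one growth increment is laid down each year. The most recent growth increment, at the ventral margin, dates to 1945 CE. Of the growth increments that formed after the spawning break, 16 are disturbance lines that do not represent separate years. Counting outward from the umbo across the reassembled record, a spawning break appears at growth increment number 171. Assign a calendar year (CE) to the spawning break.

Total growth increments = 18 + 274 = 292.
292 − 171 = 121 growth increments lie beyond the spawning break toward the ventral margin.
Excluding 16 false growth increments: 121 − 16 = 105.
Counting back 105 years from 1945 CE places the spawning break in 1945 − 105 = 1840 CE.

1840 CE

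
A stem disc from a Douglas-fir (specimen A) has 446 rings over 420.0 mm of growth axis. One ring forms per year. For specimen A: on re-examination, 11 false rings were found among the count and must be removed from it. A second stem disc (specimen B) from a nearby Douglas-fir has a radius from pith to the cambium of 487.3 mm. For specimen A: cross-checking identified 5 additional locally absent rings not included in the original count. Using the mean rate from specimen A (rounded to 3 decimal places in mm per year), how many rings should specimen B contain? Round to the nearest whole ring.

510 rings

Specimen A: after corrections the count is 446 − 11 + 5 = 440 rings.
A: Extension rate ≈ 420.0 / 440 = 0.955 mm/year.
Specimen B: 487.3 mm / 0.955 mm per year = 510.26 years ≈ 510 rings.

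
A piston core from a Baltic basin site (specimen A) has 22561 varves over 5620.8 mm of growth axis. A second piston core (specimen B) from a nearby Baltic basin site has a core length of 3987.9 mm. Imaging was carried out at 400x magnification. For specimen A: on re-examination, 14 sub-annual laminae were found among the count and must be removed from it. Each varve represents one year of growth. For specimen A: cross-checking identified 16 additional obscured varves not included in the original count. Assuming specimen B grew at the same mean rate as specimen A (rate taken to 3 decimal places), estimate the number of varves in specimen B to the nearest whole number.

16016 varves

Specimen A: adjusted count: 22561 − 14 + 16 = 22563 varves.
A: Extension rate ≈ 5620.8 / 22563 = 0.249 mm/year.
Specimen B: 3987.9 mm / 0.249 mm per year = 16015.66 years ≈ 16016 varves.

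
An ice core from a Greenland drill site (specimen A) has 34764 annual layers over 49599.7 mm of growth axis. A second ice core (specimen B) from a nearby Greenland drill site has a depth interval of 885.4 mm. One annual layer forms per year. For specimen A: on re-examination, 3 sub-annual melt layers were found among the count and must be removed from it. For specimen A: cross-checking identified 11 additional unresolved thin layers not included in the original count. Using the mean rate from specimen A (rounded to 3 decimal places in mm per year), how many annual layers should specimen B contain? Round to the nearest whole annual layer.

621 annual layers

Specimen A: adjusted count: 34764 − 3 + 11 = 34772 annual layers.
A: 49599.7 mm over 34772 years gives 49599.7 / 34772 ≈ 1.426 mm/yr.
For B, 885.4 / 1.426 = 620.90 years ≈ 621 annual layers.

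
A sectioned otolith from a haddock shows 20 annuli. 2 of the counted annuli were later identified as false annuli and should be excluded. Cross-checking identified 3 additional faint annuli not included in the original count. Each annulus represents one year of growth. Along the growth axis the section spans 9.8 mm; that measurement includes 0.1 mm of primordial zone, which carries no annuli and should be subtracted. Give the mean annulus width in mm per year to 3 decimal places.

0.462 mm per year

Correcting the raw count gives 20 − 2 + 3 = 21 true annuli.
Removing the 0.1 mm offcut leaves 9.8 − 0.1 = 9.7 mm.
9.7 mm over 21 years gives 9.7 / 21 ≈ 0.462 mm per year.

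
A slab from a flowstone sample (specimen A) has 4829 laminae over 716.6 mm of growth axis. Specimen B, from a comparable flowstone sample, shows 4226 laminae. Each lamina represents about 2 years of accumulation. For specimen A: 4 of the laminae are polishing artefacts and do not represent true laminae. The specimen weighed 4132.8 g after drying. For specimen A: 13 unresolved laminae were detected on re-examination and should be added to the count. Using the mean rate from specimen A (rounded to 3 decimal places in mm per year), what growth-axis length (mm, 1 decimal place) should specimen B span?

Specimen A: adjusted count: 4829 − 4 + 13 = 4838 laminae.
Specimen A: 4838 laminae at 2 years each span 4838 × 2 = 9676 years.
A: 716.6 mm over 9676 years gives 716.6 / 9676 ≈ 0.074 mm per year.
Specimen B: at 2 years per lamina, 4226 × 2 = 8452 years. B's length ≈ 0.074 × 8452 = 625.4 mm.

625.4 mm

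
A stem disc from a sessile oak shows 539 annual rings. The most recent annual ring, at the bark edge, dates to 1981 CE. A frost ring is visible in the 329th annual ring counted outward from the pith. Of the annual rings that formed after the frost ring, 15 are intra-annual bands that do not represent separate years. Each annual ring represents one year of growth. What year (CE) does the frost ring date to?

1786 CE

Between annual ring 329 and the bark edge there are 539 − 329 = 210 annual rings.
Excluding 15 false annual rings: 210 − 15 = 195.
1981 − 195 = 1786 CE.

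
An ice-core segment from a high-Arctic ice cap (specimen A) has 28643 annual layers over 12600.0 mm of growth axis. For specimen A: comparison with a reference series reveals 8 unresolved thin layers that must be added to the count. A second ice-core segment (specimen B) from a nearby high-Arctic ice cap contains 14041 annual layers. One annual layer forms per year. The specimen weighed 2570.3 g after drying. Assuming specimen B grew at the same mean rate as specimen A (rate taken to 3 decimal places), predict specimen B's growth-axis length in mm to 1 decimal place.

Specimen A: correcting the raw count gives 28643 + 8 = 28651 true annual layers.
A: Extension rate ≈ 12600.0 / 28651 = 0.440 mm per year.
Length of B = 0.440 × 14041 = 6178.0 mm.

6178.0 mm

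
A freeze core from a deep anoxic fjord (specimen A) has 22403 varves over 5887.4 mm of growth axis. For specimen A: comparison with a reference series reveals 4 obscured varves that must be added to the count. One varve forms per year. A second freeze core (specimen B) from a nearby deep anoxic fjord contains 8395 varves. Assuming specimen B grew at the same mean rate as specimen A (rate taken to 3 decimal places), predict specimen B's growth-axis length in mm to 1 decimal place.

2207.9 mm

Specimen A: true varve count = 22403 + 4 = 22407.
A: 5887.4 mm over 22407 years gives 5887.4 / 22407 ≈ 0.263 mm/year.
B's length ≈ 0.263 × 8395 = 2207.9 mm.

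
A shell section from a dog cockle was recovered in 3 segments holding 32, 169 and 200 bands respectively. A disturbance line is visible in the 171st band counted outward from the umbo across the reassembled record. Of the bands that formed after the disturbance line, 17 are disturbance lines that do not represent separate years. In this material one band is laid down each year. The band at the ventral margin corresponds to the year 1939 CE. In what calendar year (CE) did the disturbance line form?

1726 CE

Total bands = 32 + 169 + 200 = 401.
401 − 171 = 230 bands lie beyond the disturbance line toward the ventral margin.
Removing the 17 false bands leaves 230 − 17 = 213 true bands beyond the disturbance line.
The band at the ventral margin is 1939 CE, so the disturbance line dates to 1939 − 213 = 1726 CE.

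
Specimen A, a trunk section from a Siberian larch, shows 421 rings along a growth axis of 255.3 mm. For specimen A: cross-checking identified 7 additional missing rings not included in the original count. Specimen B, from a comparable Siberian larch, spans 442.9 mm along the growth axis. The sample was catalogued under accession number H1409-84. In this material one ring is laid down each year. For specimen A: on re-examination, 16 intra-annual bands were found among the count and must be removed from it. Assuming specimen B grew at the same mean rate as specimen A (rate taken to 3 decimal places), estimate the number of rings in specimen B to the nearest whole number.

Specimen A: after corrections the count is 421 − 16 + 7 = 412 rings.
A: Mean rate = 255.3 mm / 412 years ≈ 0.620 mm/year.
B spans 442.9 / 0.620 = 714.35 years ≈ 714 rings.

714 rings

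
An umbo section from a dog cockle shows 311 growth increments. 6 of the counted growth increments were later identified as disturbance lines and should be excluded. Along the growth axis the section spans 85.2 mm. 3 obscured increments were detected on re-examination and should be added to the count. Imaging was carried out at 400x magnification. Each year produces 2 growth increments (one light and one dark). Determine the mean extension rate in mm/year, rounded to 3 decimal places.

Correcting the raw count gives 311 − 6 + 3 = 308 true growth increments.
With 2 growth increments per year, 308 / 2 = 154 years.
Extension rate ≈ 85.2 / 154 = 0.553 mm/year.

0.553 mm/year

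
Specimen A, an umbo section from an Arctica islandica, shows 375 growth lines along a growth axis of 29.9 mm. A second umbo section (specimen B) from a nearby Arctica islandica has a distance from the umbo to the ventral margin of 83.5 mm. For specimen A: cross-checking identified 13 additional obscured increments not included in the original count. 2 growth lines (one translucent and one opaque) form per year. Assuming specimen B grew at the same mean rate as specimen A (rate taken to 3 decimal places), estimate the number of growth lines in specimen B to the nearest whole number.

Specimen A: correcting the raw count gives 375 + 13 = 388 true growth lines.
Specimen A: with 2 growth lines per year, 388 / 2 = 194 years.
A: Extension rate ≈ 29.9 / 194 = 0.154 mm per year.
Specimen B: 83.5 mm / 0.154 mm per year = 542.21 years; at 2 growth lines per year that is 542.21 × 2 ≈ 1084 growth lines.

1084 growth lines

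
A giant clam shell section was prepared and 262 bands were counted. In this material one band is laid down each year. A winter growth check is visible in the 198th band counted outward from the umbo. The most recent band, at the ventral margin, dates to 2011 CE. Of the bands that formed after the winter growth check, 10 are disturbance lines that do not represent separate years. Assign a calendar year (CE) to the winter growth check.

The winter growth check sits at band 198 from the umbo, so 262 − 198 = 64 bands formed after it.
64 − 10 false = 54 true bands after the winter growth check.
The band at the ventral margin is 2011 CE, so the winter growth check dates to 2011 − 54 = 1957 CE.

1957 CE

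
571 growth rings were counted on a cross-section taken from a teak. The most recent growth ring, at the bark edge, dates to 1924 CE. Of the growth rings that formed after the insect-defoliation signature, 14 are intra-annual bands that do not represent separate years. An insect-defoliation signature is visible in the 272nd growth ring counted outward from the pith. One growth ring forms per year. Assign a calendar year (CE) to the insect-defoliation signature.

Between growth ring 272 and the bark edge there are 571 − 272 = 299 growth rings.
Removing the 14 false growth rings leaves 299 − 14 = 285 true growth rings beyond the insect-defoliation signature.
The growth ring at the bark edge is 1924 CE, so the insect-defoliation signature dates to 1924 − 285 = 1639 CE.

1639 CE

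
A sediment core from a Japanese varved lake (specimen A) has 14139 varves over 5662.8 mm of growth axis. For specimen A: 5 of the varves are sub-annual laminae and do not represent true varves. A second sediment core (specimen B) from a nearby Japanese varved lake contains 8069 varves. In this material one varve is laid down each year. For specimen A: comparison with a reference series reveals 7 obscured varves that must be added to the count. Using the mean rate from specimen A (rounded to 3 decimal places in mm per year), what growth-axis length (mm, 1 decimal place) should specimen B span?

3227.6 mm

Specimen A: after corrections the count is 14139 − 5 + 7 = 14141 varves.
A: 5662.8 mm over 14141 years gives 5662.8 / 14141 ≈ 0.400 mm/yr.
B's length ≈ 0.400 × 8069 = 3227.6 mm.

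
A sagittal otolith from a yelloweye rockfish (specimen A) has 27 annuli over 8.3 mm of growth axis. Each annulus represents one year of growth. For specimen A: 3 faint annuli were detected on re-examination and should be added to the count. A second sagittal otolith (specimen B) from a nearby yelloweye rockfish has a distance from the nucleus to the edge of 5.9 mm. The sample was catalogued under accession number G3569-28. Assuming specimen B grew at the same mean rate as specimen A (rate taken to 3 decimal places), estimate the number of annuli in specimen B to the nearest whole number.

Specimen A: adjusted count: 27 + 3 = 30 annuli.
A: 8.3 mm over 30 years gives 8.3 / 30 ≈ 0.277 mm/year.
Specimen B: 5.9 mm / 0.277 mm per year = 21.30 years ≈ 21 annuli.

21 annuli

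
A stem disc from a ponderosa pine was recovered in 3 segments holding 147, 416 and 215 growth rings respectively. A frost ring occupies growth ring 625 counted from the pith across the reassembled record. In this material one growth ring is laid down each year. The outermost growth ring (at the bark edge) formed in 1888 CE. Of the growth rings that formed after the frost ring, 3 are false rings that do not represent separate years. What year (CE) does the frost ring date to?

1738 CE

Total growth rings = 147 + 416 + 215 = 778.
Between growth ring 625 and the bark edge there are 778 − 625 = 153 growth rings.
Removing the 3 false growth rings leaves 153 − 3 = 150 true growth rings beyond the frost ring.
The growth ring at the bark edge is 1888 CE, so the frost ring dates to 1888 − 150 = 1738 CE.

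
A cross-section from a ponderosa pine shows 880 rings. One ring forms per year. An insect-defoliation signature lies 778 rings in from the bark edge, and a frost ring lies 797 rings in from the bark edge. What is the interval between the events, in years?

19 yr

Separation: 797 − 778 = 19 rings.
One ring per year makes the interval 19 years.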